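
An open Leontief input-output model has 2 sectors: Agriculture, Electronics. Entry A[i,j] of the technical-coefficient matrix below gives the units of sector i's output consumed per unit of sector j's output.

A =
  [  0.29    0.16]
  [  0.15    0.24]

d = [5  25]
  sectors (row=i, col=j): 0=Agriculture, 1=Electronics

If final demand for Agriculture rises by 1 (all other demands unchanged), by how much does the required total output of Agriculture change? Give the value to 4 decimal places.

Form M = I − A:
  [  0.71   -0.16]
  [ -0.15    0.76]
Leontief inverse L = M⁻¹:
  [  1.4740    0.3103]
  [  0.2909    1.3770]
Total output x = L · d:
  x_0 = 1.4740·5 + 0.3103·25 = 15.1280
  x_1 = 0.2909·5 + 1.3770·25 = 35.8805
Δx_0 = L[0,0] · Δd_0 = 1.4740 · 1 = 1.4740

1.4740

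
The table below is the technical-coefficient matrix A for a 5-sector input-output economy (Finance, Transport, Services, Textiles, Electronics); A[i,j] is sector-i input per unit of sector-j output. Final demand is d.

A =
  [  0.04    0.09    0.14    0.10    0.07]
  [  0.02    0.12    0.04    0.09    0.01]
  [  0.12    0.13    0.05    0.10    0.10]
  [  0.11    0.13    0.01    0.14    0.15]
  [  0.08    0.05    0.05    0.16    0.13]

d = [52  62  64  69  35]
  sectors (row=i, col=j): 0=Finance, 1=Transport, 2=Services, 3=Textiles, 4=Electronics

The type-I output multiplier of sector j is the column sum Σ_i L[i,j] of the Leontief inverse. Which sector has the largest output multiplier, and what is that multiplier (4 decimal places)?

Textiles (2.0741)

Form M = I − A:
  [  0.96   -0.09   -0.14   -0.10   -0.07]
  [ -0.02    0.88   -0.04   -0.09   -0.01]
  [ -0.12   -0.13    0.95   -0.10   -0.10]
  [ -0.11   -0.13   -0.01    0.86   -0.15]
  [ -0.08   -0.05   -0.05   -0.16    0.87]
Leontief inverse L = M⁻¹:
  [  1.1021    0.1762    0.1795    0.1944    0.1449]
  [  0.0530    1.1752    0.0615    0.1456    0.0499]
  [  0.1806    0.2215    1.1001    0.2054    0.1789]
  [  0.1768    0.2269    0.0615    1.2591    0.2410]
  [  0.1473    0.1382    0.0946    0.2696    1.2202]
Total output x = L · d:
  x_0 = 1.1021·52 + 0.1762·62 + 0.1795·64 + 0.1944·69 + 0.1449·35 = 98.2069
  x_1 = 0.0530·52 + 1.1752·62 + 0.0615·64 + 0.1456·69 + 0.0499·35 = 91.3459
  x_2 = 0.1806·52 + 0.2215·62 + 1.1001·64 + 0.2054·69 + 0.1789·35 = 113.9679
  x_3 = 0.1768·52 + 0.2269·62 + 0.0615·64 + 1.2591·69 + 0.2410·35 = 122.5069
  x_4 = 0.1473·52 + 0.1382·62 + 0.0946·64 + 0.2696·69 + 1.2202·35 = 83.5900
Output multipliers (column sums of L):
  Finance: 1.6598
  Transport: 1.9379
  Services: 1.4972
  Textiles: 2.0741
  Electronics: 1.8349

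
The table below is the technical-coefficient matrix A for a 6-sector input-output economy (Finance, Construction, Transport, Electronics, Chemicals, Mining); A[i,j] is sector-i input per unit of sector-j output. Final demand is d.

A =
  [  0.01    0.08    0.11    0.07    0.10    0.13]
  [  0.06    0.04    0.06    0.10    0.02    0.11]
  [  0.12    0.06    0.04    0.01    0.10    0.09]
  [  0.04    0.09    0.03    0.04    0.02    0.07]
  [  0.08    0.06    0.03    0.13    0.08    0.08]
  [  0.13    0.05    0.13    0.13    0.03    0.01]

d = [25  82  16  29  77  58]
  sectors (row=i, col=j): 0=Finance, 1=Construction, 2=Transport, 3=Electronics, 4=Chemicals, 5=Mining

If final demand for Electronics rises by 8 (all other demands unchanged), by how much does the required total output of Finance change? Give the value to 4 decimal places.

1.1264

Form M = I − A:
  [  0.99   -0.08   -0.11   -0.07   -0.10   -0.13]
  [ -0.06    0.96   -0.06   -0.10   -0.02   -0.11]
  [ -0.12   -0.06    0.96   -0.01   -0.10   -0.09]
  [ -0.04   -0.09   -0.03    0.96   -0.02   -0.07]
  [ -0.08   -0.06   -0.03   -0.13    0.92   -0.08]
  [ -0.13   -0.05   -0.13   -0.13   -0.03    0.99]
Leontief inverse L = M⁻¹:
  [  1.0816    0.1332    0.1676    0.1408    0.1481    0.1940]
  [  0.1105    1.0837    0.1085    0.1513    0.0559    0.1600]
  [  0.1742    0.1072    1.0958    0.0757    0.1470    0.1516]
  [  0.0771    0.1205    0.0664    1.0815    0.0453    0.1097]
  [  0.1339    0.1120    0.0826    0.1934    1.1218    0.1419]
  [  0.1847    0.1055    0.1826    0.1840    0.0815    1.0823]
Total output x = L · d:
  x_0 = 1.0816·25 + 0.1332·82 + 0.1676·16 + 0.1408·29 + 0.1481·77 + 0.1940·58 = 67.3747
  x_1 = 0.1105·25 + 1.0837·82 + 0.1085·16 + 0.1513·29 + 0.0559·77 + 0.1600·58 = 111.3275
  x_2 = 0.1742·25 + 0.1072·82 + 1.0958·16 + 0.0757·29 + 0.1470·77 + 0.1516·58 = 52.9824
  x_3 = 0.0771·25 + 0.1205·82 + 0.0664·16 + 1.0815·29 + 0.0453·77 + 0.1097·58 = 54.0887
  x_4 = 0.1339·25 + 0.1120·82 + 0.0826·16 + 0.1934·29 + 1.1218·77 + 0.1419·58 = 114.0613
  x_5 = 0.1847·25 + 0.1055·82 + 0.1826·16 + 0.1840·29 + 0.0815·77 + 1.0823·58 = 90.5719
Δx_0 = L[0,3] · Δd_3 = 0.1408 · 8 = 1.1264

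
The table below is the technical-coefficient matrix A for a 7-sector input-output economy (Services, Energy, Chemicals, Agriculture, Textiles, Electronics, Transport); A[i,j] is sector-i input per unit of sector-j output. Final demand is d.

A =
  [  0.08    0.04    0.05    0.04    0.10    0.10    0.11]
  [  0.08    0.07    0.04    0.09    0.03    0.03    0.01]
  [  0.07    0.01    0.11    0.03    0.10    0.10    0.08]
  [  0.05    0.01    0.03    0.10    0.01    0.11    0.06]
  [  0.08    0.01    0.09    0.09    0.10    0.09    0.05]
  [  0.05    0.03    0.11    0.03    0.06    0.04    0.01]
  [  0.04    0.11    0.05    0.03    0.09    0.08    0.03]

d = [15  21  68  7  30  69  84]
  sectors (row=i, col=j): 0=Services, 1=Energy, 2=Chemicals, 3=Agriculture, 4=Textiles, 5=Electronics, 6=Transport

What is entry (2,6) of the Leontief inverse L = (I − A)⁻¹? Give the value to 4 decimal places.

Form M = I − A:
  [  0.92   -0.04   -0.05   -0.04   -0.10   -0.10   -0.11]
  [ -0.08    0.93   -0.04   -0.09   -0.03   -0.03   -0.01]
  [ -0.07   -0.01    0.89   -0.03   -0.10   -0.10   -0.08]
  [ -0.05   -0.01   -0.03    0.90   -0.01   -0.11   -0.06]
  [ -0.08   -0.01   -0.09   -0.09    0.90   -0.09   -0.05]
  [ -0.05   -0.03   -0.11   -0.03   -0.06    0.96   -0.01]
  [ -0.04   -0.11   -0.05   -0.03   -0.09   -0.08    0.97]
Leontief inverse L = M⁻¹:
  [  1.1385    0.0770    0.1177    0.0902    0.1702    0.1725    0.1557]
  [  0.1202    1.0912    0.0795    0.1282    0.0697    0.0798    0.0438]
  [  0.1276    0.0415    1.1812    0.0764    0.1720    0.1731    0.1277]
  [  0.0874    0.0332    0.0748    1.1343    0.0515    0.1603    0.0909]
  [  0.1380    0.0389    0.1585    0.1410    1.1680    0.1661    0.0998]
  [  0.0900    0.0478    0.1573    0.0625    0.1068    1.0898    0.0443]
  [  0.0901    0.1376    0.1047    0.0755    0.1426    0.1353    1.0646]
Total output x = L · d:
  x_0 = 1.1385·15 + 0.0770·21 + 0.1177·68 + 0.0902·7 + 0.1702·30 + 0.1725·69 + 0.1557·84 = 57.4264
  x_1 = 0.1202·15 + 1.0912·21 + 0.0795·68 + 0.1282·7 + 0.0697·30 + 0.0798·69 + 0.0438·84 = 42.2913
  x_2 = 0.1276·15 + 0.0415·21 + 1.1812·68 + 0.0764·7 + 0.1720·30 + 0.1731·69 + 0.1277·84 = 111.4709
  x_3 = 0.0874·15 + 0.0332·21 + 0.0748·68 + 1.1343·7 + 0.0515·30 + 0.1603·69 + 0.0909·84 = 35.2737
  x_4 = 0.1380·15 + 0.0389·21 + 0.1585·68 + 0.1410·7 + 1.1680·30 + 0.1661·69 + 0.0998·84 = 69.5281
  x_5 = 0.0900·15 + 0.0478·21 + 0.1573·68 + 0.0625·7 + 0.1068·30 + 1.0898·69 + 0.0443·84 = 95.6053
  x_6 = 0.0901·15 + 0.1376·21 + 0.1047·68 + 0.0755·7 + 0.1426·30 + 0.1353·69 + 1.0646·84 = 114.9349

L[2,6] = 0.1277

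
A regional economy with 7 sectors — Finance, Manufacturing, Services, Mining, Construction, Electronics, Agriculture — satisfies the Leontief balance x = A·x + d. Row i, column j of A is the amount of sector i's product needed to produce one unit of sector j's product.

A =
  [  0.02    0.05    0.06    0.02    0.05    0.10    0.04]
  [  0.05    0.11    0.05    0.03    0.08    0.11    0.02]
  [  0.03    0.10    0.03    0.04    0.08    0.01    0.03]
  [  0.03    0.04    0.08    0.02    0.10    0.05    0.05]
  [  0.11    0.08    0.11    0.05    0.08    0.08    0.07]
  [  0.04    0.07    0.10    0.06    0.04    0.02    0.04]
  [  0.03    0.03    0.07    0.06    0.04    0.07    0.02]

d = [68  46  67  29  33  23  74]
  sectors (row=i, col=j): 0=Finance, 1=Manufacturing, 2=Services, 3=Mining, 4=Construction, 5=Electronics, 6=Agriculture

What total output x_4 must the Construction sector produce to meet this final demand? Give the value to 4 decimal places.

80.5321

Form M = I − A:
  [  0.98   -0.05   -0.06   -0.02   -0.05   -0.10   -0.04]
  [ -0.05    0.89   -0.05   -0.03   -0.08   -0.11   -0.02]
  [ -0.03   -0.10    0.97   -0.04   -0.08   -0.01   -0.03]
  [ -0.03   -0.04   -0.08    0.98   -0.10   -0.05   -0.05]
  [ -0.11   -0.08   -0.11   -0.05    0.92   -0.08   -0.07]
  [ -0.04   -0.07   -0.10   -0.06   -0.04    0.98   -0.04]
  [ -0.03   -0.03   -0.07   -0.06   -0.04   -0.07    0.98]
Leontief inverse L = M⁻¹:
  [  1.0466    0.0924    0.1011    0.0446    0.0870    0.1320    0.0616]
  [  0.0875    1.1691    0.1056    0.0613    0.1313    0.1586    0.0496]
  [  0.0589    0.1426    1.0694    0.0615    0.1197    0.0495    0.0518]
  [  0.0622    0.0869    0.1253    1.0467    0.1427    0.0878    0.0753]
  [  0.1531    0.1498    0.1763    0.0884    1.1440    0.1397    0.1066]
  [  0.0672    0.1161    0.1401    0.0835    0.0837    1.0573    0.0628]
  [  0.0538    0.0685    0.1076    0.0813    0.0766    0.0990    1.0410]
Total output x = L · d:
  x_0 = 1.0466·68 + 0.0924·46 + 0.1011·67 + 0.0446·29 + 0.0870·33 + 0.1320·23 + 0.0616·74 = 93.9512
  x_1 = 0.0875·68 + 1.1691·46 + 0.1056·67 + 0.0613·29 + 0.1313·33 + 0.1586·23 + 0.0496·74 = 80.2335
  x_2 = 0.0589·68 + 0.1426·46 + 1.0694·67 + 0.0615·29 + 0.1197·33 + 0.0495·23 + 0.0518·74 = 92.9244
  x_3 = 0.0622·68 + 0.0869·46 + 0.1253·67 + 1.0467·29 + 0.1427·33 + 0.0878·23 + 0.0753·74 = 59.2835
  x_4 = 0.1531·68 + 0.1498·46 + 0.1763·67 + 0.0884·29 + 1.1440·33 + 0.1397·23 + 0.1066·74 = 80.5321
  x_5 = 0.0672·68 + 0.1161·46 + 0.1401·67 + 0.0835·29 + 0.0837·33 + 1.0573·23 + 0.0628·74 = 53.4425
  x_6 = 0.0538·68 + 0.0685·46 + 0.1076·67 + 0.0813·29 + 0.0766·33 + 0.0990·23 + 1.0410·74 = 98.2138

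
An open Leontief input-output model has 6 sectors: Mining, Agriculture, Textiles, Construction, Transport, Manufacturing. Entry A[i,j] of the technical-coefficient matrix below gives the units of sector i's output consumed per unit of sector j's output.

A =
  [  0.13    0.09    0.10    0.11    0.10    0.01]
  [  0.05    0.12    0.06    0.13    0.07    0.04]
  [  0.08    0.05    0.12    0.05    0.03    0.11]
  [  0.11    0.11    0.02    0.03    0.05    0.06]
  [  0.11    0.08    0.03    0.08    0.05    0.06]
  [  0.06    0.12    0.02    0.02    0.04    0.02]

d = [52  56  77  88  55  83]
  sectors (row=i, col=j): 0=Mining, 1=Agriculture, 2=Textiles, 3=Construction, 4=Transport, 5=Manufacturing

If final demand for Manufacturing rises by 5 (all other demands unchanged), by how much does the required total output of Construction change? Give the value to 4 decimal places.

Form M = I − A:
  [  0.87   -0.09   -0.10   -0.11   -0.10   -0.01]
  [ -0.05    0.88   -0.06   -0.13   -0.07   -0.04]
  [ -0.08   -0.05    0.88   -0.05   -0.03   -0.11]
  [ -0.11   -0.11   -0.02    0.97   -0.05   -0.06]
  [ -0.11   -0.08   -0.03   -0.08    0.95   -0.06]
  [ -0.06   -0.12   -0.02   -0.02   -0.04    0.98]
Leontief inverse L = M⁻¹:
  [  1.2223    0.1800    0.1622    0.1854    0.1593    0.0591]
  [  0.1236    1.2009    0.1062    0.1919    0.1184    0.0812]
  [  0.1469    0.1211    1.1695    0.1023    0.0730    0.1484]
  [  0.1712    0.1774    0.0615    1.0869    0.0940    0.0882]
  [  0.1776    0.1515    0.0730    0.1365    1.0958    0.0916]
  [  0.1037    0.1703    0.0510    0.0647    0.0724    1.0425]
Total output x = L · d:
  x_0 = 1.2223·52 + 0.1800·56 + 0.1622·77 + 0.1854·88 + 0.1593·55 + 0.0591·83 = 116.1142
  x_1 = 0.1236·52 + 1.2009·56 + 0.1062·77 + 0.1919·88 + 0.1184·55 + 0.0812·83 = 111.9816
  x_2 = 0.1469·52 + 0.1211·56 + 1.1695·77 + 0.1023·88 + 0.0730·55 + 0.1484·83 = 129.8038
  x_3 = 0.1712·52 + 0.1774·56 + 0.0615·77 + 1.0869·88 + 0.0940·55 + 0.0882·83 = 131.7029
  x_4 = 0.1776·52 + 0.1515·56 + 0.0730·77 + 0.1365·88 + 1.0958·55 + 0.0916·83 = 103.2267
  x_5 = 0.1037·52 + 0.1703·56 + 0.0510·77 + 0.0647·88 + 0.0724·55 + 1.0425·83 = 115.0651
Δx_3 = L[3,5] · Δd_5 = 0.0882 · 5 = 0.4409

0.4409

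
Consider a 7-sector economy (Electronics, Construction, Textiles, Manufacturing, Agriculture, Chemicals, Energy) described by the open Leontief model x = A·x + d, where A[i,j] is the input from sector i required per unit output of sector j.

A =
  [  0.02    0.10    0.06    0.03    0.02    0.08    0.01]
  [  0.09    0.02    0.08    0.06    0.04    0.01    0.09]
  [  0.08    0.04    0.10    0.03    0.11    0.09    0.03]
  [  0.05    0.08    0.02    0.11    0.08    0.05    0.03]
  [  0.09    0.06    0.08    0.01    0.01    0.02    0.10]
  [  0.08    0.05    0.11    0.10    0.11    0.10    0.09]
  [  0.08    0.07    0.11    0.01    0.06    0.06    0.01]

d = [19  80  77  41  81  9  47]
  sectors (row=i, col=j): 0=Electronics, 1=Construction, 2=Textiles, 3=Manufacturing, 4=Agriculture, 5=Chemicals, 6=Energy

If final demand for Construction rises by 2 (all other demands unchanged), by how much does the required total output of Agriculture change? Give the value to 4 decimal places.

0.1967

Form M = I − A:
  [  0.98   -0.10   -0.06   -0.03   -0.02   -0.08   -0.01]
  [ -0.09    0.98   -0.08   -0.06   -0.04   -0.01   -0.09]
  [ -0.08   -0.04    0.90   -0.03   -0.11   -0.09   -0.03]
  [ -0.05   -0.08   -0.02    0.89   -0.08   -0.05   -0.03]
  [ -0.09   -0.06   -0.08   -0.01    0.99   -0.02   -0.10]
  [ -0.08   -0.05   -0.11   -0.10   -0.11    0.90   -0.09]
  [ -0.08   -0.07   -0.11   -0.01   -0.06   -0.06    0.99]
Leontief inverse L = M⁻¹:
  [  1.0628    0.1306    0.1085    0.0623    0.0592    0.1145    0.0442]
  [  0.1342    1.0627    0.1332    0.0887    0.0805    0.0516    0.1175]
  [  0.1404    0.0905    1.1714    0.0691    0.1628    0.1432    0.0767]
  [  0.1003    0.1241    0.0735    1.1500    0.1222    0.0889    0.0698]
  [  0.1334    0.0984    0.1345    0.0356    1.0490    0.0602    0.1269]
  [  0.1595    0.1185    0.2018    0.1553    0.1819    1.1693    0.1479]
  [  0.1297    0.1102    0.1695    0.0422    0.1044    0.1042    1.0479]
Total output x = L · d:
  x_0 = 1.0628·19 + 0.1306·80 + 0.1085·77 + 0.0623·41 + 0.0592·81 + 0.1145·9 + 0.0442·47 = 49.4564
  x_1 = 0.1342·19 + 1.0627·80 + 0.1332·77 + 0.0887·41 + 0.0805·81 + 0.0516·9 + 0.1175·47 = 113.9665
  x_2 = 0.1404·19 + 0.0905·80 + 1.1714·77 + 0.0691·41 + 0.1628·81 + 0.1432·9 + 0.0767·47 = 121.0194
  x_3 = 0.1003·19 + 0.1241·80 + 0.0735·77 + 1.1500·41 + 0.1222·81 + 0.0889·9 + 0.0698·47 = 78.6272
  x_4 = 0.1334·19 + 0.0984·80 + 0.1345·77 + 0.0356·41 + 1.0490·81 + 0.0602·9 + 0.1269·47 = 113.6961
  x_5 = 0.1595·19 + 0.1185·80 + 0.2018·77 + 0.1553·41 + 0.1819·81 + 1.1693·9 + 0.1479·47 = 66.6213
  x_6 = 0.1297·19 + 0.1102·80 + 0.1695·77 + 0.0422·41 + 0.1044·81 + 0.1042·9 + 1.0479·47 = 84.6986
Δx_4 = L[4,1] · Δd_1 = 0.0984 · 2 = 0.1967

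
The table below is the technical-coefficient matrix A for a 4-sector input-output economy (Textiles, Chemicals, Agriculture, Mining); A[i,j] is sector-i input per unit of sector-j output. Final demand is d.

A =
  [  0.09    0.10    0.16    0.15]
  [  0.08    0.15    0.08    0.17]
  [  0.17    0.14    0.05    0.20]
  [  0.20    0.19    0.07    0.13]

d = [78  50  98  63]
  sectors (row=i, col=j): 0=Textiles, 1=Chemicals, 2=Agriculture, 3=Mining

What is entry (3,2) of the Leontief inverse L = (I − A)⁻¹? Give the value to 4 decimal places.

L[3,2] = 0.1896

Form M = I − A:
  [  0.91   -0.10   -0.16   -0.15]
  [ -0.08    0.85   -0.08   -0.17]
  [ -0.17   -0.14    0.95   -0.20]
  [ -0.20   -0.19   -0.07    0.87]
Leontief inverse L = M⁻¹:
  [  1.2404    0.2601    0.2546    0.3232]
  [  0.2197    1.3048    0.1714    0.3322]
  [  0.3301    0.3168    1.1634    0.3862]
  [  0.3597    0.3702    0.1896    1.3274]
Total output x = L · d:
  x_0 = 1.2404·78 + 0.2601·50 + 0.2546·98 + 0.3232·63 = 155.0708
  x_1 = 0.2197·78 + 1.3048·50 + 0.1714·98 + 0.3322·63 = 120.1066
  x_2 = 0.3301·78 + 0.3168·50 + 1.1634·98 + 0.3862·63 = 179.9272
  x_3 = 0.3597·78 + 0.3702·50 + 0.1896·98 + 1.3274·63 = 148.7693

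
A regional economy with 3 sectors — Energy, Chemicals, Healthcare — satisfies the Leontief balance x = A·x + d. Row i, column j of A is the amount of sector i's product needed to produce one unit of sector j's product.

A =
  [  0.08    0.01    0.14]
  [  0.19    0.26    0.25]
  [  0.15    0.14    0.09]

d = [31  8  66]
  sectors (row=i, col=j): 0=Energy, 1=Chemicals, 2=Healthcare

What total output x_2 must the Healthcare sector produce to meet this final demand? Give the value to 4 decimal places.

Form M = I − A:
  [  0.92   -0.01   -0.14]
  [ -0.19    0.74   -0.25]
  [ -0.15   -0.14    0.91]
Leontief inverse L = M⁻¹:
  [  1.1280    0.0507    0.1875]
  [  0.3718    1.4422    0.4534]
  [  0.2431    0.2302    1.1996]
Total output x = L · d:
  x_0 = 1.1280·31 + 0.0507·8 + 0.1875·66 = 47.7465
  x_1 = 0.3718·31 + 1.4422·8 + 0.4534·66 = 52.9854
  x_2 = 0.2431·31 + 0.2302·8 + 1.1996·66 = 88.5494

88.5494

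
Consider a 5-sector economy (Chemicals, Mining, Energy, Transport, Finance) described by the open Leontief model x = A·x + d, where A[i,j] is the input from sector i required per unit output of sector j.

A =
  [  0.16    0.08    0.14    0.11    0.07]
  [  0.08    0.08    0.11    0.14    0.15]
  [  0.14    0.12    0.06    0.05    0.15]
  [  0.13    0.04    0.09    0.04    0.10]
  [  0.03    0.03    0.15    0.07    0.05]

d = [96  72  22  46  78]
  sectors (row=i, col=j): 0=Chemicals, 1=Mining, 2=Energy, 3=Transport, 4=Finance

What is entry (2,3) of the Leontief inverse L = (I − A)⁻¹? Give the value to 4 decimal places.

L[2,3] = 0.1345

Form M = I − A:
  [  0.84   -0.08   -0.14   -0.11   -0.07]
  [ -0.08    0.92   -0.11   -0.14   -0.15]
  [ -0.14   -0.12    0.94   -0.05   -0.15]
  [ -0.13   -0.04   -0.09    0.96   -0.10]
  [ -0.03   -0.03   -0.15   -0.07    0.95]
Leontief inverse L = M⁻¹:
  [  1.2857    0.1600    0.2581    0.1973    0.1815]
  [  0.1901    1.1506    0.2246    0.2198    0.2543]
  [  0.2433    0.1883    1.1744    0.1345    0.2473]
  [  0.2154    0.0954    0.1767    1.1022    0.1748]
  [  0.1009    0.0781    0.2137    0.1156    1.1183]
Total output x = L · d:
  x_0 = 1.2857·96 + 0.1600·72 + 0.2581·22 + 0.1973·46 + 0.1815·78 = 163.8619
  x_1 = 0.1901·96 + 1.1506·72 + 0.2246·22 + 0.2198·46 + 0.2543·78 = 135.9841
  x_2 = 0.2433·96 + 0.1883·72 + 1.1744·22 + 0.1345·46 + 0.2473·78 = 88.2248
  x_3 = 0.2154·96 + 0.0954·72 + 0.1767·22 + 1.1022·46 + 0.1748·78 = 95.7685
  x_4 = 0.1009·96 + 0.0781·72 + 0.2137·22 + 0.1156·46 + 1.1183·78 = 112.5609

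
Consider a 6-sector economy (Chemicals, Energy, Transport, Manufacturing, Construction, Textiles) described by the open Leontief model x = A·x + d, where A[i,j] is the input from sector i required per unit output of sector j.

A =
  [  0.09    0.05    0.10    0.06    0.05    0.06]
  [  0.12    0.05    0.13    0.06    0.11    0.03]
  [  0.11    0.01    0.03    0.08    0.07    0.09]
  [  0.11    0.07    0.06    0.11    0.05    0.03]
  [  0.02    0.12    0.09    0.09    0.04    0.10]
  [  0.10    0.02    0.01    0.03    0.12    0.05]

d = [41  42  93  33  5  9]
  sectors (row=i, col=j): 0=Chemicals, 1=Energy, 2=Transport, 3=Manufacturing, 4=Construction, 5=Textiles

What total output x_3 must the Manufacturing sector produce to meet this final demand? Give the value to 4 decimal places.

62.4227

Form M = I − A:
  [  0.91   -0.05   -0.10   -0.06   -0.05   -0.06]
  [ -0.12    0.95   -0.13   -0.06   -0.11   -0.03]
  [ -0.11   -0.01    0.97   -0.08   -0.07   -0.09]
  [ -0.11   -0.07   -0.06    0.89   -0.05   -0.03]
  [ -0.02   -0.12   -0.09   -0.09    0.96   -0.10]
  [ -0.10   -0.02   -0.01   -0.03   -0.12    0.95]
Leontief inverse L = M⁻¹:
  [  1.1549    0.0852    0.1476    0.1104    0.0994    0.1036]
  [  0.1960    1.0971    0.1913    0.1242    0.1672    0.0867]
  [  0.1683    0.0468    1.0745    0.1271    0.1154    0.1301]
  [  0.1798    0.1108    0.1156    1.1662    0.1004    0.0732]
  [  0.0963    0.1595    0.1440    0.1465    1.1013    0.1453]
  [  0.1453    0.0562    0.0527    0.0709    0.1575    1.0874]
Total output x = L · d:
  x_0 = 1.1549·41 + 0.0852·42 + 0.1476·93 + 0.1104·33 + 0.0994·5 + 0.1036·9 = 69.7279
  x_1 = 0.1960·41 + 1.0971·42 + 0.1913·93 + 0.1242·33 + 0.1672·5 + 0.0867·9 = 77.6194
  x_2 = 0.1683·41 + 0.0468·42 + 1.0745·93 + 0.1271·33 + 0.1154·5 + 0.1301·9 = 114.7328
  x_3 = 0.1798·41 + 0.1108·42 + 0.1156·93 + 1.1662·33 + 0.1004·5 + 0.0732·9 = 62.4227
  x_4 = 0.0963·41 + 0.1595·42 + 0.1440·93 + 0.1465·33 + 1.1013·5 + 0.1453·9 = 35.6942
  x_5 = 0.1453·41 + 0.0562·42 + 0.0527·93 + 0.0709·33 + 0.1575·5 + 1.0874·9 = 26.1353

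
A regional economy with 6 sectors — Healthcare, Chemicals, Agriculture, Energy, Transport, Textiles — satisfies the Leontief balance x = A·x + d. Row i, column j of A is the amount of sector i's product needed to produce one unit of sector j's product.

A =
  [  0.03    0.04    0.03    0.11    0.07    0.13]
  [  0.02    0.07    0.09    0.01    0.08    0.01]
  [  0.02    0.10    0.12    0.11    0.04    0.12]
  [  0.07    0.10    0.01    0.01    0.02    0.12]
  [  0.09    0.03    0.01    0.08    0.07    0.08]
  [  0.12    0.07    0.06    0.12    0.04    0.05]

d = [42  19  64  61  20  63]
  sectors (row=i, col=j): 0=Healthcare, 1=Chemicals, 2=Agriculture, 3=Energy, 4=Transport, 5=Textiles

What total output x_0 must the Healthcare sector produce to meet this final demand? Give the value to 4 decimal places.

74.1765

Form M = I − A:
  [  0.97   -0.04   -0.03   -0.11   -0.07   -0.13]
  [ -0.02    0.93   -0.09   -0.01   -0.08   -0.01]
  [ -0.02   -0.10    0.88   -0.11   -0.04   -0.12]
  [ -0.07   -0.10   -0.01    0.99   -0.02   -0.12]
  [ -0.09   -0.03   -0.01   -0.08    0.93   -0.08]
  [ -0.12   -0.07   -0.06   -0.12   -0.04    0.95]
Leontief inverse L = M⁻¹:
  [  1.0778    0.0872    0.0612    0.1581    0.1026    0.1847]
  [  0.0440    1.1016    0.1191    0.0435    0.1062    0.0471]
  [  0.0705    0.1639    1.1712    0.1689    0.0815    0.1875]
  [  0.1037    0.1353    0.0406    1.0507    0.0506    0.1577]
  [  0.1294    0.0679    0.0342    0.1237    1.1006    0.1310]
  [  0.1624    0.1225    0.0970    0.1718    0.0787    1.1167]
Total output x = L · d:
  x_0 = 1.0778·42 + 0.0872·19 + 0.0612·64 + 0.1581·61 + 0.1026·20 + 0.1847·63 = 74.1765
  x_1 = 0.0440·42 + 1.1016·19 + 0.1191·64 + 0.0435·61 + 0.1062·20 + 0.0471·63 = 38.1446
  x_2 = 0.0705·42 + 0.1639·19 + 1.1712·64 + 0.1689·61 + 0.0815·20 + 0.1875·63 = 104.7737
  x_3 = 0.1037·42 + 0.1353·19 + 0.0406·64 + 1.0507·61 + 0.0506·20 + 0.1577·63 = 84.5662
  x_4 = 0.1294·42 + 0.0679·19 + 0.0342·64 + 0.1237·61 + 1.1006·20 + 0.1310·63 = 46.7250
  x_5 = 0.1624·42 + 0.1225·19 + 0.0970·64 + 0.1718·61 + 0.0787·20 + 1.1167·63 = 97.7628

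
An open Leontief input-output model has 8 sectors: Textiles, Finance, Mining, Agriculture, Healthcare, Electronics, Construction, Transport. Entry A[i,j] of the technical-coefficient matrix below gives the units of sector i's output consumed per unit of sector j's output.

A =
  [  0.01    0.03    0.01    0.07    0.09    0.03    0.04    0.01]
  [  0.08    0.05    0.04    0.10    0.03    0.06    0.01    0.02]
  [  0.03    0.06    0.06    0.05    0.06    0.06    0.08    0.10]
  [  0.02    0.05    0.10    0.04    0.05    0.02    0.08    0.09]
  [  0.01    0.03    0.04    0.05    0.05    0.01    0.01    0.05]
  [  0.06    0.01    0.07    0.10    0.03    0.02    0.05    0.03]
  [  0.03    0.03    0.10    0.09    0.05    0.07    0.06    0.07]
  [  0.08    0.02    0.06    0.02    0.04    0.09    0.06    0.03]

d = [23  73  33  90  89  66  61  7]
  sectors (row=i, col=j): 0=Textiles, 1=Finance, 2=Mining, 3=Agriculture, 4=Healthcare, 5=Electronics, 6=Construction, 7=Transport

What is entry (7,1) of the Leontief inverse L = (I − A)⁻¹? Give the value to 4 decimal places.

L[7,1] = 0.0419

Form M = I − A:
  [  0.99   -0.03   -0.01   -0.07   -0.09   -0.03   -0.04   -0.01]
  [ -0.08    0.95   -0.04   -0.10   -0.03   -0.06   -0.01   -0.02]
  [ -0.03   -0.06    0.94   -0.05   -0.06   -0.06   -0.08   -0.10]
  [ -0.02   -0.05   -0.10    0.96   -0.05   -0.02   -0.08   -0.09]
  [ -0.01   -0.03   -0.04   -0.05    0.95   -0.01   -0.01   -0.05]
  [ -0.06   -0.01   -0.07   -0.10   -0.03    0.98   -0.05   -0.03]
  [ -0.03   -0.03   -0.10   -0.09   -0.05   -0.07    0.94   -0.07]
  [ -0.08   -0.02   -0.06   -0.02   -0.04   -0.09   -0.06    0.97]
Leontief inverse L = M⁻¹:
  [  1.0260    0.0470    0.0408    0.0993    0.1128    0.0478    0.0622    0.0367]
  [  0.1034    1.0737    0.0788    0.1408    0.0633    0.0852    0.0431    0.0534]
  [  0.0654    0.0889    1.1132    0.1022    0.1004    0.1007    0.1228    0.1439]
  [  0.0517    0.0782    0.1490    1.0862    0.0878    0.0594    0.1208    0.1334]
  [  0.0266    0.0455    0.0657    0.0733    1.0702    0.0290    0.0310    0.0731]
  [  0.0811    0.0339    0.1110    0.1371    0.0634    1.0475    0.0856    0.0675]
  [  0.0632    0.0608    0.1557    0.1414    0.0919    0.1090    1.1068    0.1191]
  [  0.1044    0.0419    0.0996    0.0643    0.0743    0.1183    0.0938    1.0634]
Total output x = L · d:
  x_0 = 1.0260·23 + 0.0470·73 + 0.0408·33 + 0.0993·90 + 0.1128·89 + 0.0478·66 + 0.0622·61 + 0.0367·7 = 54.5552
  x_1 = 0.1034·23 + 1.0737·73 + 0.0788·33 + 0.1408·90 + 0.0633·89 + 0.0852·66 + 0.0431·61 + 0.0534·7 = 110.2946
  x_2 = 0.0654·23 + 0.0889·73 + 1.1132·33 + 0.1022·90 + 0.1004·89 + 0.1007·66 + 0.1228·61 + 0.1439·7 = 78.0103
  x_3 = 0.0517·23 + 0.0782·73 + 0.1490·33 + 1.0862·90 + 0.0878·89 + 0.0594·66 + 0.1208·61 + 0.1334·7 = 129.6095
  x_4 = 0.0266·23 + 0.0455·73 + 0.0657·33 + 0.0733·90 + 1.0702·89 + 0.0290·66 + 0.0310·61 + 0.0731·7 = 112.2571
  x_5 = 0.0811·23 + 0.0339·73 + 0.1110·33 + 0.1371·90 + 0.0634·89 + 1.0475·66 + 0.0856·61 + 0.0675·7 = 100.8196
  x_6 = 0.0632·23 + 0.0608·73 + 0.1557·33 + 0.1414·90 + 0.0919·89 + 0.1090·66 + 1.1068·61 + 0.1191·7 = 107.4787
  x_7 = 0.1044·23 + 0.0419·73 + 0.0996·33 + 0.0643·90 + 0.0743·89 + 0.1183·66 + 0.0938·61 + 1.0634·7 = 42.1195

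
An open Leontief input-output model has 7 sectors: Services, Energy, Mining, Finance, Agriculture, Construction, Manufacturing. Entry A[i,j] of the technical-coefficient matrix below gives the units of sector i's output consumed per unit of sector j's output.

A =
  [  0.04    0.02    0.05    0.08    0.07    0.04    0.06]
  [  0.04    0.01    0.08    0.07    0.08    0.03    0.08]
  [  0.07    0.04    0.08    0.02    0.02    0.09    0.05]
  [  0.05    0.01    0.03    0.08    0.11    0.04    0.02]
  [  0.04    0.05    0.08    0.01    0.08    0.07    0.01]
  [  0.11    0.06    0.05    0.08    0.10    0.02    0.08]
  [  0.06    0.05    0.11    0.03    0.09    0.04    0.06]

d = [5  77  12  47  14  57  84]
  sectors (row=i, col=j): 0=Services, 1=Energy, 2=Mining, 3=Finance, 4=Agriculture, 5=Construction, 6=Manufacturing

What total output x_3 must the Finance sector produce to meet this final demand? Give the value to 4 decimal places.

Form M = I − A:
  [  0.96   -0.02   -0.05   -0.08   -0.07   -0.04   -0.06]
  [ -0.04    0.99   -0.08   -0.07   -0.08   -0.03   -0.08]
  [ -0.07   -0.04    0.92   -0.02   -0.02   -0.09   -0.05]
  [ -0.05   -0.01   -0.03    0.92   -0.11   -0.04   -0.02]
  [ -0.04   -0.05   -0.08   -0.01    0.92   -0.07   -0.01]
  [ -0.11   -0.06   -0.05   -0.08   -0.10    0.98   -0.08]
  [ -0.06   -0.05   -0.11   -0.03   -0.09   -0.04    0.94]
Leontief inverse L = M⁻¹:
  [  1.0738    0.0408    0.0896    0.1086    0.1162    0.0696    0.0862]
  [  0.0767    1.0335    0.1248    0.0985    0.1277    0.0638    0.1084]
  [  0.1089    0.0629    1.1223    0.0525    0.0657    0.1197    0.0840]
  [  0.0805    0.0295    0.0651    1.1066    0.1539    0.0680    0.0421]
  [  0.0740    0.0712    0.1188    0.0365    1.1202    0.0992    0.0382]
  [  0.1532    0.0870    0.1056    0.1200    0.1626    1.0603    0.1173]
  [  0.1015    0.0764    0.1616    0.0622    0.1410    0.0786    1.0949]
Total output x = L · d:
  x_0 = 1.0738·5 + 0.0408·77 + 0.0896·12 + 0.1086·47 + 0.1162·14 + 0.0696·57 + 0.0862·84 = 27.5281
  x_1 = 0.0767·5 + 1.0335·77 + 0.1248·12 + 0.0985·47 + 0.1277·14 + 0.0638·57 + 0.1084·84 = 100.6149
  x_2 = 0.1089·5 + 0.0629·77 + 1.1223·12 + 0.0525·47 + 0.0657·14 + 0.1197·57 + 0.0840·84 = 36.1215
  x_3 = 0.0805·5 + 0.0295·77 + 0.0651·12 + 1.1066·47 + 0.1539·14 + 0.0680·57 + 0.0421·84 = 65.0289
  x_4 = 0.0740·5 + 0.0712·77 + 0.1188·12 + 0.0365·47 + 1.1202·14 + 0.0992·57 + 0.0382·84 = 33.5376
  x_5 = 0.1532·5 + 0.0870·77 + 0.1056·12 + 0.1200·47 + 0.1626·14 + 1.0603·57 + 0.1173·84 = 86.9406
  x_6 = 0.1015·5 + 0.0764·77 + 0.1616·12 + 0.0622·47 + 0.1410·14 + 0.0786·57 + 1.0949·84 = 109.6837

65.0289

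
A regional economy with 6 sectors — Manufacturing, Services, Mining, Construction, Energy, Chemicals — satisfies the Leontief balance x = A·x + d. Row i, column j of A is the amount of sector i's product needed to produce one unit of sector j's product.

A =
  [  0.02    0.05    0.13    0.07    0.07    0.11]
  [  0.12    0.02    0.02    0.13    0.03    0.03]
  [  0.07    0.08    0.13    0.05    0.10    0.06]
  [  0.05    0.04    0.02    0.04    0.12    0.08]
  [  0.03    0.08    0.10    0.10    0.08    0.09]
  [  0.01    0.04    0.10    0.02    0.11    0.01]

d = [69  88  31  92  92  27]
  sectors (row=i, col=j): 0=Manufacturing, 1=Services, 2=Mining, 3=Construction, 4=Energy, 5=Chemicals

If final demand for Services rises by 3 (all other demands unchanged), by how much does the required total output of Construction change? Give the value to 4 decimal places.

0.2176

Form M = I − A:
  [  0.98   -0.05   -0.13   -0.07   -0.07   -0.11]
  [ -0.12    0.98   -0.02   -0.13   -0.03   -0.03]
  [ -0.07   -0.08    0.87   -0.05   -0.10   -0.06]
  [ -0.05   -0.04   -0.02    0.96   -0.12   -0.08]
  [ -0.03   -0.08   -0.10   -0.10    0.92   -0.09]
  [ -0.01   -0.04   -0.10   -0.02   -0.11    0.99]
Leontief inverse L = M⁻¹:
  [  1.0576    0.0924    0.1965    0.1175    0.1386    0.1543]
  [  0.1452    1.0499    0.0676    0.1665    0.0831    0.0730]
  [  0.1136    0.1272    1.2046    0.1085    0.1715    0.1138]
  [  0.0755    0.0725    0.0710    1.0809    0.1709    0.1178]
  [  0.0713    0.1230    0.1652    0.1532    1.1509    0.1387]
  [  0.0375    0.0713    0.1462    0.0577    0.1534    1.0439]
Total output x = L · d:
  x_0 = 1.0576·69 + 0.0924·88 + 0.1965·31 + 0.1175·92 + 0.1386·92 + 0.1543·27 = 114.9290
  x_1 = 0.1452·69 + 1.0499·88 + 0.0676·31 + 0.1665·92 + 0.0831·92 + 0.0730·27 = 129.4311
  x_2 = 0.1136·69 + 0.1272·88 + 1.2046·31 + 0.1085·92 + 0.1715·92 + 0.1138·27 = 85.2030
  x_3 = 0.0755·69 + 0.0725·88 + 0.0710·31 + 1.0809·92 + 0.1709·92 + 0.1178·27 = 132.1454
  x_4 = 0.0713·69 + 0.1230·88 + 0.1652·31 + 0.1532·92 + 1.1509·92 + 0.1387·27 = 144.5953
  x_5 = 0.0375·69 + 0.0713·88 + 0.1462·31 + 0.0577·92 + 0.1534·92 + 1.0439·27 = 61.0053
Δx_3 = L[3,1] · Δd_1 = 0.0725 · 3 = 0.2176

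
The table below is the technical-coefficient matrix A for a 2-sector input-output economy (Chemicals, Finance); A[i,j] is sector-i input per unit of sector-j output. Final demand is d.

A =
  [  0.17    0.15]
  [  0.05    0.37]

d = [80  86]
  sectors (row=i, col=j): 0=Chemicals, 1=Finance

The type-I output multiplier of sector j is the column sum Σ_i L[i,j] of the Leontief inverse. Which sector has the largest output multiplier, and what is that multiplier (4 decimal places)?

Finance (1.9014)

Form M = I − A:
  [  0.83   -0.15]
  [ -0.05    0.63]
Leontief inverse L = M⁻¹:
  [  1.2224    0.2910]
  [  0.0970    1.6104]
Total output x = L · d:
  x_0 = 1.2224·80 + 0.2910·86 = 122.8172
  x_1 = 0.0970·80 + 1.6104·86 = 146.2553
Output multipliers (column sums of L):
  Chemicals: 1.3194
  Finance: 1.9014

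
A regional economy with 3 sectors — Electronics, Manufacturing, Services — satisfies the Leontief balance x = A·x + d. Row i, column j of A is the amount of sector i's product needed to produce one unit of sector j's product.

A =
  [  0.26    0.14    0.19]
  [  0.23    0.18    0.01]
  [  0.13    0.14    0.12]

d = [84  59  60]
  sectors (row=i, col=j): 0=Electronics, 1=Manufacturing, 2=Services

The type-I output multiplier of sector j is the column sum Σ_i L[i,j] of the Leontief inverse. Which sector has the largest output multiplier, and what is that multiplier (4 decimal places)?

Form M = I − A:
  [  0.74   -0.14   -0.19]
  [ -0.23    0.82   -0.01]
  [ -0.13   -0.14    0.88]
Leontief inverse L = M⁻¹:
  [  1.5065    0.3134    0.3288]
  [  0.4261    1.3105    0.1069]
  [  0.2903    0.2548    1.2019]
Total output x = L · d:
  x_0 = 1.5065·84 + 0.3134·59 + 0.3288·60 = 164.7645
  x_1 = 0.4261·84 + 1.3105·59 + 0.1069·60 = 119.5259
  x_2 = 0.2903·84 + 0.2548·59 + 1.2019·60 = 111.5375
Output multipliers (column sums of L):
  Electronics: 2.2230
  Manufacturing: 1.8786
  Services: 1.6377

Electronics (2.2230)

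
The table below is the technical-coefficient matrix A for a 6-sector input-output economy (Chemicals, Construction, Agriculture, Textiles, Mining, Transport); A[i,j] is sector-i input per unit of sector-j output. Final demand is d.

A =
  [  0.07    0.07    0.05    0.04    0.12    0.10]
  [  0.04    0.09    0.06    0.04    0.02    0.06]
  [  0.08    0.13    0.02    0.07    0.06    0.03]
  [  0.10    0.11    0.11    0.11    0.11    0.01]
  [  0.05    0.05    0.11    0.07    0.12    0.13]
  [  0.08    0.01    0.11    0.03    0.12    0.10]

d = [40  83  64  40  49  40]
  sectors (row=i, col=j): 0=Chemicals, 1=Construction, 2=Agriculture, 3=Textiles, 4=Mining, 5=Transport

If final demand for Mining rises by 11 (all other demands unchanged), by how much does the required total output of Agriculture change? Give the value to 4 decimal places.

1.3109

Form M = I − A:
  [  0.93   -0.07   -0.05   -0.04   -0.12   -0.10]
  [ -0.04    0.91   -0.06   -0.04   -0.02   -0.06]
  [ -0.08   -0.13    0.98   -0.07   -0.06   -0.03]
  [ -0.10   -0.11   -0.11    0.89   -0.11   -0.01]
  [ -0.05   -0.05   -0.11   -0.07    0.88   -0.13]
  [ -0.08   -0.01   -0.11   -0.03   -0.12    0.90]
Leontief inverse L = M⁻¹:
  [  1.1249    0.1262    0.1157    0.0865    0.1977    0.1668]
  [  0.0767    1.1322    0.0994    0.0706    0.0651    0.0975]
  [  0.1254    0.1837    1.0728    0.1104    0.1192    0.0804]
  [  0.1675    0.1924    0.1829    1.1723    0.1970    0.0790]
  [  0.1176    0.1199    0.1865    0.1275    1.2116    0.2037]
  [  0.1374    0.0686    0.1735    0.0780    0.2010    1.1666]
Total output x = L · d:
  x_0 = 1.1249·40 + 0.1262·83 + 0.1157·64 + 0.0865·40 + 0.1977·49 + 0.1668·40 = 82.7014
  x_1 = 0.0767·40 + 1.1322·83 + 0.0994·64 + 0.0706·40 + 0.0651·49 + 0.0975·40 = 113.3128
  x_2 = 0.1254·40 + 0.1837·83 + 1.0728·64 + 0.1104·40 + 0.1192·49 + 0.0804·40 = 102.3903
  x_3 = 0.1675·40 + 0.1924·83 + 0.1829·64 + 1.1723·40 + 0.1970·49 + 0.0790·40 = 94.0779
  x_4 = 0.1176·40 + 0.1199·83 + 0.1865·64 + 0.1275·40 + 1.2116·49 + 0.2037·40 = 99.2049
  x_5 = 0.1374·40 + 0.0686·83 + 0.1735·64 + 0.0780·40 + 0.2010·49 + 1.1666·40 = 81.9323
Δx_2 = L[2,4] · Δd_4 = 0.1192 · 11 = 1.3109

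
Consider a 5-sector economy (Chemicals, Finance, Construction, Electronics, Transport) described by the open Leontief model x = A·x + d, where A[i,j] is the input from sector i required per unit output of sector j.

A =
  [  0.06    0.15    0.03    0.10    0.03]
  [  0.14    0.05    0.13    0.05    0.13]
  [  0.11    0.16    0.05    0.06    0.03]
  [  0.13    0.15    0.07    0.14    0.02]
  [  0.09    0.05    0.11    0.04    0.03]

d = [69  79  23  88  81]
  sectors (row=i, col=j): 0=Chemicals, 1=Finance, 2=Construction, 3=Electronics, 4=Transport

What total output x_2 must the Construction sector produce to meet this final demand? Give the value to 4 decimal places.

73.6675

Form M = I − A:
  [  0.94   -0.15   -0.03   -0.10   -0.03]
  [ -0.14    0.95   -0.13   -0.05   -0.13]
  [ -0.11   -0.16    0.95   -0.06   -0.03]
  [ -0.13   -0.15   -0.07    0.86   -0.02]
  [ -0.09   -0.05   -0.11   -0.04    0.97]
Leontief inverse L = M⁻¹:
  [  1.1350    0.2217    0.0857    0.1541    0.0706]
  [  0.2254    1.1475    0.1921    0.1142    0.1691]
  [  0.1885    0.2388    1.1085    0.1166    0.0745]
  [  0.2297    0.2558    0.1402    1.2174    0.0708]
  [  0.1478    0.1173    0.1493    0.0836    1.0576]
Total output x = L · d:
  x_0 = 1.1350·69 + 0.2217·79 + 0.0857·23 + 0.1541·88 + 0.0706·81 = 117.0824
  x_1 = 0.2254·69 + 1.1475·79 + 0.1921·23 + 0.1142·88 + 0.1691·81 = 134.3641
  x_2 = 0.1885·69 + 0.2388·79 + 1.1085·23 + 0.1166·88 + 0.0745·81 = 73.6675
  x_3 = 0.2297·69 + 0.2558·79 + 0.1402·23 + 1.2174·88 + 0.0708·81 = 152.1518
  x_4 = 0.1478·69 + 0.1173·79 + 0.1493·23 + 0.0836·88 + 1.0576·81 = 115.9228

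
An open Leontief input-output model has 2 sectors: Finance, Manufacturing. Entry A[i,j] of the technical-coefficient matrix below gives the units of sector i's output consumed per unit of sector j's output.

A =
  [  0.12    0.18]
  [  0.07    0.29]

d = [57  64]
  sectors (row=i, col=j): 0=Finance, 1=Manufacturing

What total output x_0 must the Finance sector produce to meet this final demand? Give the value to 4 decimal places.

84.9232

Form M = I − A:
  [  0.88   -0.18]
  [ -0.07    0.71]
Leontief inverse L = M⁻¹:
  [  1.1598    0.2940]
  [  0.1143    1.4374]
Total output x = L · d:
  x_0 = 1.1598·57 + 0.2940·64 = 84.9232
  x_1 = 0.1143·57 + 1.4374·64 = 98.5136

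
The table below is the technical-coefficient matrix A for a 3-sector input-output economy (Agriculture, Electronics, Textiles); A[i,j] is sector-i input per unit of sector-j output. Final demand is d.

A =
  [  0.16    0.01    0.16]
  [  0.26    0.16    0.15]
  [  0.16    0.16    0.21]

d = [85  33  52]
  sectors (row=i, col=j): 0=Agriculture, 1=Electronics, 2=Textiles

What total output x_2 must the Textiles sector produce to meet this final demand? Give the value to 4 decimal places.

110.5029

Form M = I − A:
  [  0.84   -0.01   -0.16]
  [ -0.26    0.84   -0.15]
  [ -0.16   -0.16    0.79]
Leontief inverse L = M⁻¹:
  [  1.2620    0.0661    0.2681]
  [  0.4526    1.2589    0.3307]
  [  0.3473    0.2683    1.3871]
Total output x = L · d:
  x_0 = 1.2620·85 + 0.0661·33 + 0.2681·52 = 123.3959
  x_1 = 0.4526·85 + 1.2589·33 + 0.3307·52 = 97.2124
  x_2 = 0.3473·85 + 0.2683·33 + 1.3871·52 = 110.5029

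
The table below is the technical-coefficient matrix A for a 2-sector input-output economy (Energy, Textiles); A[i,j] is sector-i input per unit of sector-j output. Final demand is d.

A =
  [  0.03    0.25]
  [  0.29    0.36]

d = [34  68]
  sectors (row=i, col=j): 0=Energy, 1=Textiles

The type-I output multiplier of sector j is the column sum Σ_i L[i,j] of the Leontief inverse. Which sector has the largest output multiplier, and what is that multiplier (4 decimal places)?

Textiles (2.2251)

Form M = I − A:
  [  0.97   -0.25]
  [ -0.29    0.64]
Leontief inverse L = M⁻¹:
  [  1.1672    0.4560]
  [  0.5289    1.7691]
Total output x = L · d:
  x_0 = 1.1672·34 + 0.4560·68 = 70.6912
  x_1 = 0.5289·34 + 1.7691·68 = 138.2820
Output multipliers (column sums of L):
  Energy: 1.6962
  Textiles: 2.2251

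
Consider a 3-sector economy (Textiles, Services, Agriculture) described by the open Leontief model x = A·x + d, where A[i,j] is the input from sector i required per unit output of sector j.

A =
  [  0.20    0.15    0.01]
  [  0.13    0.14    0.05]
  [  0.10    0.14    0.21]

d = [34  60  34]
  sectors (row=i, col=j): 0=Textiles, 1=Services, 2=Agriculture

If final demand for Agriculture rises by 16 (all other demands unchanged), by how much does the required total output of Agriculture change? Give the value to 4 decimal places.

Form M = I − A:
  [  0.80   -0.15   -0.01]
  [ -0.13    0.86   -0.05]
  [ -0.10   -0.14    0.79]
Leontief inverse L = M⁻¹:
  [  1.2913    0.2303    0.0309]
  [  0.2068    1.2118    0.0793]
  [  0.2001    0.2439    1.2838]
Total output x = L · d:
  x_0 = 1.2913·34 + 0.2303·60 + 0.0309·34 = 58.7702
  x_1 = 0.2068·34 + 1.2118·60 + 0.0793·34 = 82.4354
  x_2 = 0.2001·34 + 0.2439·60 + 1.2838·34 = 65.0860
Δx_2 = L[2,2] · Δd_2 = 1.2838 · 16 = 20.5407

20.5407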